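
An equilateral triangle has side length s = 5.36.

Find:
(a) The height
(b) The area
(a) The height splits the triangle into two 30-60-90 halves: h = s·√3/2 = 5.36·1.73205/2 ≈ 9.28379/2 ≈ 4.6419
(b) Area = (√3/4)·s² = (√3/4)·5.36² = (√3/4)·28.7296 ≈ 0.433013·28.7296 ≈ 12.4403

Height = 4.642, Area = 12.44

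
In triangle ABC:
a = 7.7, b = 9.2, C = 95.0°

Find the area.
Two sides and the included angle (SAS): A = ½·a·b·sin(C) = ½·7.7·9.2·sin(95.0°)
sin(95.0°) ≈ 0.996195
A ≈ ½·70.84·0.996195 = 35.42·0.996195 ≈ 35.2852

Area = 35.29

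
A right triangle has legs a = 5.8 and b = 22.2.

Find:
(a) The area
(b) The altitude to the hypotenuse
(a) The legs are perpendicular, so Area = ½·a·b = ½·5.8·22.2 = ½·128.76 = 64.38
(b) Hypotenuse c = √(a² + b²) = √(33.64 + 492.84) = √526.48 ≈ 22.9452
    Area = ½·c·h_c  ⇒  h_c = 2·Area/c = 128.76/22.9452 ≈ 5.61164

Area = 64.38, h_c = 5.612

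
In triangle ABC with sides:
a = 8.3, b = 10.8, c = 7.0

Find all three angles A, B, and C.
Law of cosines for each angle (a² = 68.89, b² = 116.64, c² = 49):
cos(A) = (b² + c² − a²)/(2bc) = (116.64 + 49 − 68.89)/(2·10.8·7.0) = 96.75/151.2 ≈ 0.639881  ⇒  A ≈ 50.2171°
cos(B) = (a² + c² − b²)/(2ac) = (68.89 + 49 − 116.64)/(2·8.3·7.0) = 1.25/116.2 ≈ 0.0107573  ⇒  B ≈ 89.3836°
cos(C) = (a² + b² − c²)/(2ab) = (68.89 + 116.64 − 49)/(2·8.3·10.8) = 136.53/179.28 ≈ 0.761546  ⇒  C ≈ 40.3993°
Check: A + B + C ≈ 180°

A = 50.22°, B = 89.38°, C = 40.4°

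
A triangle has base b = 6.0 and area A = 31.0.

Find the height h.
A = ½·b·h  ⇒  h = 2A/b = 2·31.0/6.0 = 62/6.0 ≈ 10.3333

h = 10.33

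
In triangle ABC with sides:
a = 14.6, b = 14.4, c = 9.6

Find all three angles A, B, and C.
Law of cosines for each angle (a² = 213.16, b² = 207.36, c² = 92.16):
cos(A) = (b² + c² − a²)/(2bc) = (207.36 + 92.16 − 213.16)/(2·14.4·9.6) = 86.36/276.48 ≈ 0.312355  ⇒  A ≈ 71.7988°
cos(B) = (a² + c² − b²)/(2ac) = (213.16 + 92.16 − 207.36)/(2·14.6·9.6) = 97.96/280.32 ≈ 0.349458  ⇒  B ≈ 69.5458°
cos(C) = (a² + b² − c²)/(2ab) = (213.16 + 207.36 − 92.16)/(2·14.6·14.4) = 328.36/420.48 ≈ 0.780917  ⇒  C ≈ 38.6554°
Check: A + B + C ≈ 180°

A = 71.8°, B = 69.55°, C = 38.66°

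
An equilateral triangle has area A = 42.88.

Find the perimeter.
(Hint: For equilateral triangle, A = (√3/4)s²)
A = (√3/4)s²  ⇒  s² = 4A/√3 = 4·42.88/√3 = 171.52/1.73205 ≈ 99.0271
s ≈ √99.0271 ≈ 9.95124
Perimeter = 3s ≈ 3·9.95124 ≈ 29.8537

Perimeter = 29.85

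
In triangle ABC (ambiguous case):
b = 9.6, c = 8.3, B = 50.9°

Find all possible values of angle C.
b/sin(B) = c/sin(C)  ⇒  sin(C) = c·sin(B)/b = 8.3·sin(50.9°)/9.6
sin(50.9°) ≈ 0.776046
sin(C) ≈ 8.3·0.776046/9.6 ≈ 6.44119/9.6 ≈ 0.670957
Candidate 1: C₁ = arcsin(0.670957) ≈ 42.141°  →  A = 180° − 50.9° − 42.141° ≈ 86.959° > 0, valid
Candidate 2: C₂ = 180° − C₁ ≈ 137.859°  →  A = 180° − 50.9° − 137.859° ≈ -8.759° ≤ 0, not a valid triangle

C = 42.14° (one solution)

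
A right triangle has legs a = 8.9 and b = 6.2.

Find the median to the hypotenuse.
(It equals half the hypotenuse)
Hypotenuse c = √(a² + b²) = √(79.21 + 38.44) = √117.65 ≈ 10.8467
Median to hypotenuse = c/2 ≈ 10.8467/2 ≈ 5.42333

Median = 5.423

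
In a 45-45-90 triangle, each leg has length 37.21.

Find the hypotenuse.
In a 45-45-90 triangle the sides are in ratio 1 : 1 : √2, so hypotenuse = leg·√2.
Hypotenuse = 37.21·√2 ≈ 37.21·1.41421 ≈ 52.6229

Hypotenuse = 37.21√2 = 52.62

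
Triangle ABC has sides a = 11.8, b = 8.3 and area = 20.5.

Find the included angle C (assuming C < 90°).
Area = ½·a·b·sin(C)  ⇒  sin(C) = 2·Area/(a·b) = 2·20.5/(11.8·8.3) = 41/97.94 ≈ 0.418624
C = arcsin(0.418624) ≈ 24.7477° (taking the acute solution since C < 90°)

C = 24.75°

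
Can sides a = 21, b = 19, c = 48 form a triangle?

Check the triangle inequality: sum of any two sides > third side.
a + b vs c: 21 + 19 = 40 ≤ 48  ✗
a + c vs b: 21 + 48 = 69 > 19  ✓
b + c vs a: 19 + 48 = 67 > 21  ✓

No: 21 + 19 = 40 is not > 48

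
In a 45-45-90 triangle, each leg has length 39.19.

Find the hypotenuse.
In a 45-45-90 triangle the sides are in ratio 1 : 1 : √2, so hypotenuse = leg·√2.
Hypotenuse = 39.19·√2 ≈ 39.19·1.41421 ≈ 55.423

Hypotenuse = 39.19√2 = 55.42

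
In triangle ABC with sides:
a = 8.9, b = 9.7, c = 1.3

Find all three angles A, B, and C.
Law of cosines for each angle (a² = 79.21, b² = 94.09, c² = 1.69):
cos(A) = (b² + c² − a²)/(2bc) = (94.09 + 1.69 − 79.21)/(2·9.7·1.3) = 16.57/25.22 ≈ 0.657018  ⇒  A ≈ 48.9271°
cos(B) = (a² + c² − b²)/(2ac) = (79.21 + 1.69 − 94.09)/(2·8.9·1.3) = -13.19/23.14 ≈ -0.570009  ⇒  B ≈ 124.751°
cos(C) = (a² + b² − c²)/(2ab) = (79.21 + 94.09 − 1.69)/(2·8.9·9.7) = 171.61/172.66 ≈ 0.993919  ⇒  C ≈ 6.32203°
Check: A + B + C ≈ 180°

A = 48.93°, B = 124.8°, C = 6.322°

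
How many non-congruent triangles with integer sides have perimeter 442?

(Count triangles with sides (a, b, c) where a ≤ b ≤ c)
Let a ≤ b ≤ c with a + b + c = 442. The only binding inequality is a + b > c, i.e. 442 − c > c, so c < 442/2; and c ≥ 442/3 since c is the largest side.
So 148 ≤ c ≤ 220. For each c, b runs from ⌈(442 − c)/2⌉ up to c (then a = 442 − b − c satisfies 1 ≤ a ≤ b automatically), giving c − ⌈(442 − c)/2⌉ + 1 choices.
Summing over c: 2 + 3 + 5 + 6 + … + 108 + 110  (73 terms, c = 148, …, 220) = 4070
Check (closed form: nearest integer to p²/48 for even p, (p+3)²/48 for odd p): 442²/48 = 195364/48 ≈ 4070.08 → 4070

4070 triangles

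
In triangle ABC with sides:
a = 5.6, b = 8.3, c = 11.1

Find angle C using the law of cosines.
c² = a² + b² − 2ab·cos(C)  ⇒  cos(C) = (a² + b² − c²)/(2ab)
cos(C) = (5.6² + 8.3² − 11.1²)/(2·5.6·8.3) = (31.36 + 68.89 − 123.21)/92.96 = -22.96/92.96 ≈ -0.246988
C = arccos(-0.246988) ≈ 104.299°

C = 104.3°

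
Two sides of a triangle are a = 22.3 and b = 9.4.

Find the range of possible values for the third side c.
Triangle inequality: |a − b| < c < a + b
|a − b| = |22.3 − 9.4| = 12.9
a + b = 22.3 + 9.4 = 31.7

12.9 < c < 31.7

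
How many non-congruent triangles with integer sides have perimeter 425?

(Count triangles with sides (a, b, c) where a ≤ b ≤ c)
Let a ≤ b ≤ c with a + b + c = 425. The only binding inequality is a + b > c, i.e. 425 − c > c, so c < 425/2; and c ≥ 425/3 since c is the largest side.
So 142 ≤ c ≤ 212. For each c, b runs from ⌈(425 − c)/2⌉ up to c (then a = 425 − b − c satisfies 1 ≤ a ≤ b automatically), giving c − ⌈(425 − c)/2⌉ + 1 choices.
Summing over c: 1 + 3 + 4 + 6 + … + 105 + 106  (71 terms, c = 142, …, 212) = 3816
Check (closed form: nearest integer to p²/48 for even p, (p+3)²/48 for odd p): (425+3)²/48 = 428²/48 = 183184/48 ≈ 3816.33 → 3816

3816 triangles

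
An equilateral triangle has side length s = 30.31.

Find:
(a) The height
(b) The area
(a) The height splits the triangle into two 30-60-90 halves: h = s·√3/2 = 30.31·1.73205/2 ≈ 52.4985/2 ≈ 26.2492
(b) Area = (√3/4)·s² = (√3/4)·30.31² = (√3/4)·918.6961 ≈ 0.433013·918.6961 ≈ 397.807

Height = 26.25, Area = 397.8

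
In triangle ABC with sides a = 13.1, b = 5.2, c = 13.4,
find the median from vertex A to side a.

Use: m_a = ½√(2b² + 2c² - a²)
m_a = ½√(2·5.2² + 2·13.4² − 13.1²) = ½√(2·27.04 + 2·179.56 − 171.61) = ½√(54.08 + 359.12 − 171.61) = ½√241.59
√241.59 ≈ 15.5432, so m_a ≈ 7.77158

m_a = 7.772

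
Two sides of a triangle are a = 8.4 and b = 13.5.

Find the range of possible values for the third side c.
Triangle inequality: |a − b| < c < a + b
|a − b| = |8.4 − 13.5| = 5.1
a + b = 8.4 + 13.5 = 21.9

5.1 < c < 21.9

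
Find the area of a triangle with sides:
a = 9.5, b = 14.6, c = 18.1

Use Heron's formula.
s = (9.5 + 14.6 + 18.1)/2 = 42.2/2 = 21.1
s − a = 11.6, s − b = 6.5, s − c = 3
s(s−a)(s−b)(s−c) = 21.1·11.6·6.5·3 ≈ 4772.82
Area = √4772.82 ≈ 69.0856

Area = 69.09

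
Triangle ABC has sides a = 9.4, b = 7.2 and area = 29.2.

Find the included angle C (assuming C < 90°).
Area = ½·a·b·sin(C)  ⇒  sin(C) = 2·Area/(a·b) = 2·29.2/(9.4·7.2) = 58.4/67.68 ≈ 0.862884
C = arcsin(0.862884) ≈ 59.642° (taking the acute solution since C < 90°)

C = 59.64°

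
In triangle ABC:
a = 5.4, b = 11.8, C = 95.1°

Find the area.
Two sides and the included angle (SAS): A = ½·a·b·sin(C) = ½·5.4·11.8·sin(95.1°)
sin(95.1°) ≈ 0.996041
A ≈ ½·63.72·0.996041 = 31.86·0.996041 ≈ 31.7339

Area = 31.73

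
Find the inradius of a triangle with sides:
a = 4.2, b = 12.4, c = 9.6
r = Area/s where s is the semi-perimeter.
s = (4.2 + 12.4 + 9.6)/2 = 26.2/2 = 13.1
Area = √(s(s−a)(s−b)(s−c)) = √(13.1·8.9·0.7·3.5) ≈ √285.646 ≈ 16.9011
r ≈ 16.9011/13.1 ≈ 1.29016

r = 1.29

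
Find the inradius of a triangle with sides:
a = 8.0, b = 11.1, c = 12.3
r = Area/s where s is the semi-perimeter.
s = (8.0 + 11.1 + 12.3)/2 = 31.4/2 = 15.7
Area = √(s(s−a)(s−b)(s−c)) = √(15.7·7.7·4.6·3.4) ≈ √1890.72 ≈ 43.4824
r ≈ 43.4824/15.7 ≈ 2.76958

r = 2.77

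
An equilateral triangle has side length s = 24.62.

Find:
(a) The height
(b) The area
(a) The height splits the triangle into two 30-60-90 halves: h = s·√3/2 = 24.62·1.73205/2 ≈ 42.6431/2 ≈ 21.3215
(b) Area = (√3/4)·s² = (√3/4)·24.62² = (√3/4)·606.1444 ≈ 0.433013·606.1444 ≈ 262.468

Height = 21.32, Area = 262.5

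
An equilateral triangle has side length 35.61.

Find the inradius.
r = Area/s with s the semi-perimeter.
Area = (√3/4)·35.61² = (√3/4)·1268.0721 ≈ 0.433013·1268.0721 ≈ 549.091
s = 3·35.61/2 = 53.415
r ≈ 549.091/53.415 ≈ 10.2797
(Equivalently r = side/(2√3) = 35.61/3.4641 ≈ 10.2797.)

r = 10.28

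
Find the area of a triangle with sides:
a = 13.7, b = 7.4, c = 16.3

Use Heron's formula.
s = (13.7 + 7.4 + 16.3)/2 = 37.4/2 = 18.7
s − a = 5, s − b = 11.3, s − c = 2.4
s(s−a)(s−b)(s−c) = 18.7·5·11.3·2.4 ≈ 2535.72
Area = √2535.72 ≈ 50.3559

Area = 50.36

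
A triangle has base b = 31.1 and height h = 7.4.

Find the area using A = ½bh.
A = ½·b·h = ½·31.1·7.4 = ½·230.14 = 115.07

Area = 115.07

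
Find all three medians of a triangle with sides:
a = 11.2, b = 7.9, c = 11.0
Median formula: m_a = ½√(2b² + 2c² − a²) (and cyclically). a² = 125.44, b² = 62.41, c² = 121.
m_a = ½√(2·62.41 + 2·121 − 125.44) = ½√241.38 ≈ ½·15.5364 ≈ 7.7682
m_b = ½√(2·125.44 + 2·121 − 62.41) = ½√430.47 ≈ ½·20.7478 ≈ 10.3739
m_c = ½√(2·125.44 + 2·62.41 − 121) = ½√254.7 ≈ ½·15.9593 ≈ 7.97966

m_a = 7.768, m_b = 10.37, m_c = 7.98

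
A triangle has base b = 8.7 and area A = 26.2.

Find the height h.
A = ½·b·h  ⇒  h = 2A/b = 2·26.2/8.7 = 52.4/8.7 ≈ 6.02299

h = 6.023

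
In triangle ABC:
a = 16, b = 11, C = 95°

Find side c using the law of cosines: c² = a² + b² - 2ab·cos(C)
c² = 16² + 11² − 2·16·11·cos(95°)
cos(95°) ≈ -0.0871557
c² ≈ 256 + 121 − 352·(-0.0871557) ≈ 377 + 30.6788 ≈ 407.679
c ≈ √407.679 ≈ 20.1911

c = 20.19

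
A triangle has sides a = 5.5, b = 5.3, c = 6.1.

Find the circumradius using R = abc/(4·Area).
First find the area with Heron's formula.
s = (5.5 + 5.3 + 6.1)/2 = 8.45
Area = √(s(s−a)(s−b)(s−c)) = √(8.45·2.95·3.15·2.35) ≈ √184.526 ≈ 13.584
abc = 5.5·5.3·6.1 = 177.815
R = abc/(4·Area) ≈ 177.815/(4·13.584) = 177.815/54.3361 ≈ 3.2725

R = 3.273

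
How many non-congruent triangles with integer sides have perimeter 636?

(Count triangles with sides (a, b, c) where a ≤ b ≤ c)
Let a ≤ b ≤ c with a + b + c = 636. The only binding inequality is a + b > c, i.e. 636 − c > c, so c < 636/2; and c ≥ 636/3 since c is the largest side.
So 212 ≤ c ≤ 317. For each c, b runs from ⌈(636 − c)/2⌉ up to c (then a = 636 − b − c satisfies 1 ≤ a ≤ b automatically), giving c − ⌈(636 − c)/2⌉ + 1 choices.
Summing over c: 1 + 2 + 4 + 5 + … + 157 + 158  (106 terms, c = 212, …, 317) = 8427
Check (closed form: nearest integer to p²/48 for even p, (p+3)²/48 for odd p): 636²/48 = 404496/48 ≈ 8427.00 → 8427

8427 triangles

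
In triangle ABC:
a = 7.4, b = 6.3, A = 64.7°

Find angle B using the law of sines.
a/sin(A) = b/sin(B)  ⇒  sin(B) = b·sin(A)/a = 6.3·sin(64.7°)/7.4
sin(64.7°) ≈ 0.904083
sin(B) ≈ 6.3·0.904083/7.4 ≈ 5.69572/7.4 ≈ 0.769692
B = arcsin(0.769692) ≈ 50.3262°
(Since b ≤ a we need B ≤ A, so the obtuse alternative 180° − 50.3262° ≈ 129.674° is rejected.)

B = 50.33°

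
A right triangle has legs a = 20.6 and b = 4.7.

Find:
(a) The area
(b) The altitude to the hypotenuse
(a) The legs are perpendicular, so Area = ½·a·b = ½·20.6·4.7 = ½·96.82 = 48.41
(b) Hypotenuse c = √(a² + b²) = √(424.36 + 22.09) = √446.45 ≈ 21.1294
    Area = ½·c·h_c  ⇒  h_c = 2·Area/c = 96.82/21.1294 ≈ 4.58225

Area = 48.41, h_c = 4.582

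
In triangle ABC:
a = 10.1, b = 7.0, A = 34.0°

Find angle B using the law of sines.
a/sin(A) = b/sin(B)  ⇒  sin(B) = b·sin(A)/a = 7.0·sin(34.0°)/10.1
sin(34.0°) ≈ 0.559193
sin(B) ≈ 7.0·0.559193/10.1 ≈ 3.91435/10.1 ≈ 0.387559
B = arcsin(0.387559) ≈ 22.8027°
(Since b ≤ a we need B ≤ A, so the obtuse alternative 180° − 22.8027° ≈ 157.197° is rejected.)

B = 22.8°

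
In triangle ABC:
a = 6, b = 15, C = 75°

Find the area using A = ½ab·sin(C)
A = ½·a·b·sin(C) = ½·6·15·sin(75°)
sin(75°) ≈ 0.965926
A ≈ ½·90·0.965926 = 45·0.965926 ≈ 43.4667

Area = 43.47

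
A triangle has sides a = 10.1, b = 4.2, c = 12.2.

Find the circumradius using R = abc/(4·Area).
First find the area with Heron's formula.
s = (10.1 + 4.2 + 12.2)/2 = 13.25
Area = √(s(s−a)(s−b)(s−c)) = √(13.25·3.15·9.05·1.05) ≈ √396.611 ≈ 19.9151
abc = 10.1·4.2·12.2 = 517.524
R = abc/(4·Area) ≈ 517.524/(4·19.9151) = 517.524/79.6603 ≈ 6.49663

R = 6.497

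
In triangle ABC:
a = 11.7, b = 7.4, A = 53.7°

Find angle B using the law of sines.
a/sin(A) = b/sin(B)  ⇒  sin(B) = b·sin(A)/a = 7.4·sin(53.7°)/11.7
sin(53.7°) ≈ 0.805928
sin(B) ≈ 7.4·0.805928/11.7 ≈ 5.96387/11.7 ≈ 0.509732
B = arcsin(0.509732) ≈ 30.646°
(Since b ≤ a we need B ≤ A, so the obtuse alternative 180° − 30.646° ≈ 149.354° is rejected.)

B = 30.65°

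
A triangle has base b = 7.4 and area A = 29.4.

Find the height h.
A = ½·b·h  ⇒  h = 2A/b = 2·29.4/7.4 = 58.8/7.4 ≈ 7.94595

h = 7.946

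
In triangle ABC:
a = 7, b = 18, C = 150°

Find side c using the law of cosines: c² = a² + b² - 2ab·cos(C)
c² = 7² + 18² − 2·7·18·cos(150°)
cos(150°) ≈ -0.866025
c² ≈ 49 + 324 − 252·(-0.866025) ≈ 373 + 218.238 ≈ 591.238
c ≈ √591.238 ≈ 24.3154

c = 24.32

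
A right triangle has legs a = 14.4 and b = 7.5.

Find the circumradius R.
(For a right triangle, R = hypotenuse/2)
Hypotenuse c = √(a² + b²) = √(207.36 + 56.25) = √263.61 ≈ 16.2361
R = c/2 ≈ 16.2361/2 ≈ 8.11804

R = 8.118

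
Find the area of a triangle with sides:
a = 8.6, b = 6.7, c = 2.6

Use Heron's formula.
s = (8.6 + 6.7 + 2.6)/2 = 17.9/2 = 8.95
s − a = 0.35, s − b = 2.25, s − c = 6.35
s(s−a)(s−b)(s−c) = 8.95·0.35·2.25·6.35 ≈ 44.7556
Area = √44.7556 ≈ 6.68996

Area = 6.69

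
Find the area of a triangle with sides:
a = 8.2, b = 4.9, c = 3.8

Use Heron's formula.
s = (8.2 + 4.9 + 3.8)/2 = 16.9/2 = 8.45
s − a = 0.25, s − b = 3.55, s − c = 4.65
s(s−a)(s−b)(s−c) = 8.45·0.25·3.55·4.65 ≈ 34.8721
Area = √34.8721 ≈ 5.90526

Area = 5.905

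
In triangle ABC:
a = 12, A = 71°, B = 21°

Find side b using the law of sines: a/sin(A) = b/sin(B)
a/sin(A) = b/sin(B)  ⇒  b = a·sin(B)/sin(A) = 12·sin(21°)/sin(71°)
sin(21°) ≈ 0.358368, sin(71°) ≈ 0.945519
b ≈ 12·0.358368/0.945519 ≈ 4.30042/0.945519 ≈ 4.54821

b = 4.548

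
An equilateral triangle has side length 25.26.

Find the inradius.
r = Area/s with s the semi-perimeter.
Area = (√3/4)·25.26² = (√3/4)·638.0676 ≈ 0.433013·638.0676 ≈ 276.291
s = 3·25.26/2 = 37.89
r ≈ 276.291/37.89 ≈ 7.29193
(Equivalently r = side/(2√3) = 25.26/3.4641 ≈ 7.29193.)

r = 7.292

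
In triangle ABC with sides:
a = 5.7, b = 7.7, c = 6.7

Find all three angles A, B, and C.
Law of cosines for each angle (a² = 32.49, b² = 59.29, c² = 44.89):
cos(A) = (b² + c² − a²)/(2bc) = (59.29 + 44.89 − 32.49)/(2·7.7·6.7) = 71.69/103.18 ≈ 0.694805  ⇒  A ≈ 45.9883°
cos(B) = (a² + c² − b²)/(2ac) = (32.49 + 44.89 − 59.29)/(2·5.7·6.7) = 18.09/76.38 ≈ 0.236842  ⇒  B ≈ 76.2998°
cos(C) = (a² + b² − c²)/(2ab) = (32.49 + 59.29 − 44.89)/(2·5.7·7.7) = 46.89/87.78 ≈ 0.534176  ⇒  C ≈ 57.7119°
Check: A + B + C ≈ 180°

A = 45.99°, B = 76.3°, C = 57.71°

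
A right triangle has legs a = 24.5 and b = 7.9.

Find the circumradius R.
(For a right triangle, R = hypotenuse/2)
Hypotenuse c = √(a² + b²) = √(600.25 + 62.41) = √662.66 ≈ 25.7422
R = c/2 ≈ 25.7422/2 ≈ 12.8711

R = 12.87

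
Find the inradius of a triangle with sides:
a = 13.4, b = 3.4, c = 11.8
r = Area/s where s is the semi-perimeter.
s = (13.4 + 3.4 + 11.8)/2 = 28.6/2 = 14.3
Area = √(s(s−a)(s−b)(s−c)) = √(14.3·0.9·10.9·2.5) ≈ √350.707 ≈ 18.7272
r ≈ 18.7272/14.3 ≈ 1.30959

r = 1.31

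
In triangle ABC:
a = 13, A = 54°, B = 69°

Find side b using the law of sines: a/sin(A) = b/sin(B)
a/sin(A) = b/sin(B)  ⇒  b = a·sin(B)/sin(A) = 13·sin(69°)/sin(54°)
sin(69°) ≈ 0.93358, sin(54°) ≈ 0.809017
b ≈ 13·0.93358/0.809017 ≈ 12.1365/0.809017 ≈ 15.0016

b = 15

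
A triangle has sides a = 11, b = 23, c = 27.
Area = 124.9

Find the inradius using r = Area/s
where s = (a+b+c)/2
s = (11 + 23 + 27)/2 = 61/2 = 30.5
r = Area/s = 124.9/30.5 ≈ 4.09508

r = 4.095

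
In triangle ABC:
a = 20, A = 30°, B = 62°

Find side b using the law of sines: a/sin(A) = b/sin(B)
a/sin(A) = b/sin(B)  ⇒  b = a·sin(B)/sin(A) = 20·sin(62°)/sin(30°)
sin(62°) ≈ 0.882948, sin(30°) ≈ 0.5
b ≈ 20·0.882948/0.5 ≈ 17.659/0.5 ≈ 35.3179

b = 35.32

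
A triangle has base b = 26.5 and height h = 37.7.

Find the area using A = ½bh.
A = ½·b·h = ½·26.5·37.7 = ½·999.05 = 499.525

Area = 499.525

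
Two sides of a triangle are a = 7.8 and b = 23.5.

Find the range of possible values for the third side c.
Triangle inequality: |a − b| < c < a + b
|a − b| = |7.8 − 23.5| = 15.7
a + b = 7.8 + 23.5 = 31.3

15.7 < c < 31.3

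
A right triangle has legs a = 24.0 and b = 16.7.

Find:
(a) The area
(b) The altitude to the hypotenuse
(a) The legs are perpendicular, so Area = ½·a·b = ½·24.0·16.7 = ½·400.8 = 200.4
(b) Hypotenuse c = √(a² + b²) = √(576 + 278.89) = √854.89 ≈ 29.2385
    Area = ½·c·h_c  ⇒  h_c = 2·Area/c = 400.8/29.2385 ≈ 13.708

Area = 200.4, h_c = 13.71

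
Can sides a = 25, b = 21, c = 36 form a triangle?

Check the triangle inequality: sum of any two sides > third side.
a + b vs c: 25 + 21 = 46 > 36  ✓
a + c vs b: 25 + 36 = 61 > 21  ✓
b + c vs a: 21 + 36 = 57 > 25  ✓

Yes, triangle inequality satisfied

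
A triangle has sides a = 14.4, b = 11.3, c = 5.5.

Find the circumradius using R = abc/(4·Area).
First find the area with Heron's formula.
s = (14.4 + 11.3 + 5.5)/2 = 15.6
Area = √(s(s−a)(s−b)(s−c)) = √(15.6·1.2·4.3·10.1) ≈ √813.01 ≈ 28.5133
abc = 14.4·11.3·5.5 = 894.96
R = abc/(4·Area) ≈ 894.96/(4·28.5133) = 894.96/114.053 ≈ 7.84686

R = 7.847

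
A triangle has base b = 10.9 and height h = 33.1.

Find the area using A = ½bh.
A = ½·b·h = ½·10.9·33.1 = ½·360.79 = 180.395

Area = 180.395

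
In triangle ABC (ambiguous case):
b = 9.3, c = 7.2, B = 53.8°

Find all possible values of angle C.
b/sin(B) = c/sin(C)  ⇒  sin(C) = c·sin(B)/b = 7.2·sin(53.8°)/9.3
sin(53.8°) ≈ 0.80696
sin(C) ≈ 7.2·0.80696/9.3 ≈ 5.81011/9.3 ≈ 0.624743
Candidate 1: C₁ = arcsin(0.624743) ≈ 38.6634°  →  A = 180° − 53.8° − 38.6634° ≈ 87.5366° > 0, valid
Candidate 2: C₂ = 180° − C₁ ≈ 141.337°  →  A = 180° − 53.8° − 141.337° ≈ -15.1366° ≤ 0, not a valid triangle

C = 38.66° (one solution)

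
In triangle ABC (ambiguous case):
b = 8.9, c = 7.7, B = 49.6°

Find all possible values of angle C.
b/sin(B) = c/sin(C)  ⇒  sin(C) = c·sin(B)/b = 7.7·sin(49.6°)/8.9
sin(49.6°) ≈ 0.761538
sin(C) ≈ 7.7·0.761538/8.9 ≈ 5.86384/8.9 ≈ 0.658859
Candidate 1: C₁ = arcsin(0.658859) ≈ 41.2129°  →  A = 180° − 49.6° − 41.2129° ≈ 89.1871° > 0, valid
Candidate 2: C₂ = 180° − C₁ ≈ 138.787°  →  A = 180° − 49.6° − 138.787° ≈ -8.3871° ≤ 0, not a valid triangle

C = 41.21° (one solution)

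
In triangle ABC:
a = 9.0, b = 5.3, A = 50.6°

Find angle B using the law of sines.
a/sin(A) = b/sin(B)  ⇒  sin(B) = b·sin(A)/a = 5.3·sin(50.6°)/9.0
sin(50.6°) ≈ 0.772734
sin(B) ≈ 5.3·0.772734/9.0 ≈ 4.09549/9.0 ≈ 0.455054
B = arcsin(0.455054) ≈ 27.0684°
(Since b ≤ a we need B ≤ A, so the obtuse alternative 180° − 27.0684° ≈ 152.932° is rejected.)

B = 27.07°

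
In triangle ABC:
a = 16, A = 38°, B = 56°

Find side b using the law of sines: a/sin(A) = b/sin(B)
a/sin(A) = b/sin(B)  ⇒  b = a·sin(B)/sin(A) = 16·sin(56°)/sin(38°)
sin(56°) ≈ 0.829038, sin(38°) ≈ 0.615661
b ≈ 16·0.829038/0.615661 ≈ 13.2646/0.615661 ≈ 21.5453

b = 21.55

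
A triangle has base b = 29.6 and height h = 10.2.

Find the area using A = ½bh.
A = ½·b·h = ½·29.6·10.2 = ½·301.92 = 150.96

Area = 150.96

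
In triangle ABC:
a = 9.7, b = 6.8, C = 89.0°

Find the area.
Two sides and the included angle (SAS): A = ½·a·b·sin(C) = ½·9.7·6.8·sin(89.0°)
sin(89.0°) ≈ 0.999848
A ≈ ½·65.96·0.999848 = 32.98·0.999848 ≈ 32.975

Area = 32.97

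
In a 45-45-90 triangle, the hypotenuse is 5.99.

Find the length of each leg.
In a 45-45-90 triangle hypotenuse = leg·√2, so leg = hypotenuse/√2.
Leg = 5.99/√2 ≈ 5.99/1.41421 ≈ 4.23557

Each leg = 4.236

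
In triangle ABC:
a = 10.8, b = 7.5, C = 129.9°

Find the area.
Two sides and the included angle (SAS): A = ½·a·b·sin(C) = ½·10.8·7.5·sin(129.9°)
sin(129.9°) ≈ 0.767165
A ≈ ½·81·0.767165 = 40.5·0.767165 ≈ 31.0702

Area = 31.07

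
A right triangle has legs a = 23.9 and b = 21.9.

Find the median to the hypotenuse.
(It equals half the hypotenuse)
Hypotenuse c = √(a² + b²) = √(571.21 + 479.61) = √1050.82 ≈ 32.4164
Median to hypotenuse = c/2 ≈ 32.4164/2 ≈ 16.2082

Median = 16.21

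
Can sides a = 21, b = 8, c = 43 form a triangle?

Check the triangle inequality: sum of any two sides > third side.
a + b vs c: 21 + 8 = 29 ≤ 43  ✗
a + c vs b: 21 + 43 = 64 > 8  ✓
b + c vs a: 8 + 43 = 51 > 21  ✓

No: 21 + 8 = 29 is not > 43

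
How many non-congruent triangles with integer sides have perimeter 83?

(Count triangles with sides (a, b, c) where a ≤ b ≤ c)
Let a ≤ b ≤ c with a + b + c = 83. The only binding inequality is a + b > c, i.e. 83 − c > c, so c < 83/2; and c ≥ 83/3 since c is the largest side.
So 28 ≤ c ≤ 41. For each c, b runs from ⌈(83 − c)/2⌉ up to c (then a = 83 − b − c satisfies 1 ≤ a ≤ b automatically), giving c − ⌈(83 − c)/2⌉ + 1 choices.
Summing over c: 1 + 3 + 4 + 6 + … + 19 + 21  (14 terms, c = 28, …, 41) = 154
Check (closed form: nearest integer to p²/48 for even p, (p+3)²/48 for odd p): (83+3)²/48 = 86²/48 = 7396/48 ≈ 154.08 → 154

154 triangles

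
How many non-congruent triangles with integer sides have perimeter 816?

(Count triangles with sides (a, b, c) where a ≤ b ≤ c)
Let a ≤ b ≤ c with a + b + c = 816. The only binding inequality is a + b > c, i.e. 816 − c > c, so c < 816/2; and c ≥ 816/3 since c is the largest side.
So 272 ≤ c ≤ 407. For each c, b runs from ⌈(816 − c)/2⌉ up to c (then a = 816 − b − c satisfies 1 ≤ a ≤ b automatically), giving c − ⌈(816 − c)/2⌉ + 1 choices.
Summing over c: 1 + 2 + 4 + 5 + … + 202 + 203  (136 terms, c = 272, …, 407) = 13872
Check (closed form: nearest integer to p²/48 for even p, (p+3)²/48 for odd p): 816²/48 = 665856/48 ≈ 13872.00 → 13872

13872 triangles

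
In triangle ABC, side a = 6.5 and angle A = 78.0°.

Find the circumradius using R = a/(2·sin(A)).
R = a/(2·sin(A)) = 6.5/(2·sin(78.0°))
sin(78.0°) ≈ 0.978148
R ≈ 6.5/(2·0.978148) = 6.5/1.9563 ≈ 3.32261

R = 3.323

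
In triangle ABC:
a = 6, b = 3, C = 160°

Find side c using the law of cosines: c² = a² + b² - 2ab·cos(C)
c² = 6² + 3² − 2·6·3·cos(160°)
cos(160°) ≈ -0.939693
c² ≈ 36 + 9 − 36·(-0.939693) ≈ 45 + 33.8289 ≈ 78.8289
c ≈ √78.8289 ≈ 8.87857

c = 8.879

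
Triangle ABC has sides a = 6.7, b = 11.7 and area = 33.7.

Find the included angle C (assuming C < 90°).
Area = ½·a·b·sin(C)  ⇒  sin(C) = 2·Area/(a·b) = 2·33.7/(6.7·11.7) = 67.4/78.39 ≈ 0.859804
C = arcsin(0.859804) ≈ 59.2945° (taking the acute solution since C < 90°)

C = 59.29°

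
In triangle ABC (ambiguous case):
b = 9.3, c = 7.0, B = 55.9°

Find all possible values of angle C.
b/sin(B) = c/sin(C)  ⇒  sin(C) = c·sin(B)/b = 7.0·sin(55.9°)/9.3
sin(55.9°) ≈ 0.82806
sin(C) ≈ 7.0·0.82806/9.3 ≈ 5.79642/9.3 ≈ 0.623271
Candidate 1: C₁ = arcsin(0.623271) ≈ 38.5554°  →  A = 180° − 55.9° − 38.5554° ≈ 85.5446° > 0, valid
Candidate 2: C₂ = 180° − C₁ ≈ 141.445°  →  A = 180° − 55.9° − 141.445° ≈ -17.3446° ≤ 0, not a valid triangle

C = 38.56° (one solution)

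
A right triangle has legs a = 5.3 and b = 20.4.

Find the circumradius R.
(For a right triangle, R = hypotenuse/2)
Hypotenuse c = √(a² + b²) = √(28.09 + 416.16) = √444.25 ≈ 21.0772
R = c/2 ≈ 21.0772/2 ≈ 10.5386

R = 10.54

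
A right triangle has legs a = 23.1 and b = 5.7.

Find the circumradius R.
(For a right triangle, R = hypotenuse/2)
Hypotenuse c = √(a² + b²) = √(533.61 + 32.49) = √566.1 ≈ 23.7929
R = c/2 ≈ 23.7929/2 ≈ 11.8964

R = 11.9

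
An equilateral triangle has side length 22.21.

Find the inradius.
r = Area/s with s the semi-perimeter.
Area = (√3/4)·22.21² = (√3/4)·493.2841 ≈ 0.433013·493.2841 ≈ 213.598
s = 3·22.21/2 = 33.315
r ≈ 213.598/33.315 ≈ 6.41147
(Equivalently r = side/(2√3) = 22.21/3.4641 ≈ 6.41147.)

r = 6.411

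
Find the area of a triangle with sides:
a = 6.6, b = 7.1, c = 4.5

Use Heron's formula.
s = (6.6 + 7.1 + 4.5)/2 = 18.2/2 = 9.1
s − a = 2.5, s − b = 2, s − c = 4.6
s(s−a)(s−b)(s−c) = 9.1·2.5·2·4.6 ≈ 209.3
Area = √209.3 ≈ 14.4672

Area = 14.47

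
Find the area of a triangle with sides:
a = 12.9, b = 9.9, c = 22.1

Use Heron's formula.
s = (12.9 + 9.9 + 22.1)/2 = 44.9/2 = 22.45
s − a = 9.55, s − b = 12.55, s − c = 0.35
s(s−a)(s−b)(s−c) = 22.45·9.55·12.55·0.35 ≈ 941.741
Area = √941.741 ≈ 30.6878

Area = 30.69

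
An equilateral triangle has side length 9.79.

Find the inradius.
r = Area/s with s the semi-perimeter.
Area = (√3/4)·9.79² = (√3/4)·95.8441 ≈ 0.433013·95.8441 ≈ 41.5017
s = 3·9.79/2 = 14.685
r ≈ 41.5017/14.685 ≈ 2.82613
(Equivalently r = side/(2√3) = 9.79/3.4641 ≈ 2.82613.)

r = 2.826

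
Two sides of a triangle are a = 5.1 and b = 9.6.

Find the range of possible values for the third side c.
Triangle inequality: |a − b| < c < a + b
|a − b| = |5.1 − 9.6| = 4.5
a + b = 5.1 + 9.6 = 14.7

4.5 < c < 14.7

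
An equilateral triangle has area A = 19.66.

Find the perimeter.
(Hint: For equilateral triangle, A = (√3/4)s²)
A = (√3/4)s²  ⇒  s² = 4A/√3 = 4·19.66/√3 = 78.64/1.73205 ≈ 45.4028
s ≈ √45.4028 ≈ 6.73816
Perimeter = 3s ≈ 3·6.73816 ≈ 20.2145

Perimeter = 20.21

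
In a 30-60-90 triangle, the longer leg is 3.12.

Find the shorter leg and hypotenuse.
In a 30-60-90 triangle the sides are in ratio 1 : √3 : 2, so short leg = long leg/√3 and hypotenuse = 2·(short leg).
Short leg = 3.12/√3 ≈ 3.12/1.73205 ≈ 1.80133
Hypotenuse = 2·1.80133 ≈ 3.60267

Short leg = 1.801, Hypotenuse = 3.603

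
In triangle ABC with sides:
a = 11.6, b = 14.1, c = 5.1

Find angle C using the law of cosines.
c² = a² + b² − 2ab·cos(C)  ⇒  cos(C) = (a² + b² − c²)/(2ab)
cos(C) = (11.6² + 14.1² − 5.1²)/(2·11.6·14.1) = (134.56 + 198.81 − 26.01)/327.12 = 307.36/327.12 ≈ 0.939594
C = arccos(0.939594) ≈ 20.0165°

C = 20.02°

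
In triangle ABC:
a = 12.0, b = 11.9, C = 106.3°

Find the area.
Two sides and the included angle (SAS): A = ½·a·b·sin(C) = ½·12.0·11.9·sin(106.3°)
sin(106.3°) ≈ 0.959805
A ≈ ½·142.8·0.959805 = 71.4·0.959805 ≈ 68.5301

Area = 68.53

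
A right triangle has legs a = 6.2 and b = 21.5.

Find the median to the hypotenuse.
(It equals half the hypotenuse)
Hypotenuse c = √(a² + b²) = √(38.44 + 462.25) = √500.69 ≈ 22.3761
Median to hypotenuse = c/2 ≈ 22.3761/2 ≈ 11.1881

Median = 11.19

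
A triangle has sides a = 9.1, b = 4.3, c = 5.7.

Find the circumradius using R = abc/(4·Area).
First find the area with Heron's formula.
s = (9.1 + 4.3 + 5.7)/2 = 9.55
Area = √(s(s−a)(s−b)(s−c)) = √(9.55·0.45·5.25·3.85) ≈ √86.8632 ≈ 9.32004
abc = 9.1·4.3·5.7 = 223.041
R = abc/(4·Area) ≈ 223.041/(4·9.32004) = 223.041/37.2802 ≈ 5.98283

R = 5.983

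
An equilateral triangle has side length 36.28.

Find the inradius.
r = Area/s with s the semi-perimeter.
Area = (√3/4)·36.28² = (√3/4)·1316.2384 ≈ 0.433013·1316.2384 ≈ 569.948
s = 3·36.28/2 = 54.42
r ≈ 569.948/54.42 ≈ 10.4731
(Equivalently r = side/(2√3) = 36.28/3.4641 ≈ 10.4731.)

r = 10.47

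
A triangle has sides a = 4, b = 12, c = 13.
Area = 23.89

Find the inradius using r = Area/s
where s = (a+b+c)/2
s = (4 + 12 + 13)/2 = 29/2 = 14.5
r = Area/s = 23.89/14.5 ≈ 1.64759

r = 1.648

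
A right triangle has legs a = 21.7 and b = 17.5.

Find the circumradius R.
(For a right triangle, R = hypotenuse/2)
Hypotenuse c = √(a² + b²) = √(470.89 + 306.25) = √777.14 ≈ 27.8772
R = c/2 ≈ 27.8772/2 ≈ 13.9386

R = 13.94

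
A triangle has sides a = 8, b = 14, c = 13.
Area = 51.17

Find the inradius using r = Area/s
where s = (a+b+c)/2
s = (8 + 14 + 13)/2 = 35/2 = 17.5
r = Area/s = 51.17/17.5 ≈ 2.924

r = 2.924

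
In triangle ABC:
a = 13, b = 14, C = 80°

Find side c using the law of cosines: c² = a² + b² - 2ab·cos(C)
c² = 13² + 14² − 2·13·14·cos(80°)
cos(80°) ≈ 0.173648
c² ≈ 169 + 196 − 364·(0.173648) ≈ 365 − 63.2079 ≈ 301.792
c ≈ √301.792 ≈ 17.3722

c = 17.37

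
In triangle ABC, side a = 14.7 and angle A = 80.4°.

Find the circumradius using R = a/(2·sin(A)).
R = a/(2·sin(A)) = 14.7/(2·sin(80.4°))
sin(80.4°) ≈ 0.985996
R ≈ 14.7/(2·0.985996) = 14.7/1.97199 ≈ 7.45439

R = 7.454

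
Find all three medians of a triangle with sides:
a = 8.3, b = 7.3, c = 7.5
Median formula: m_a = ½√(2b² + 2c² − a²) (and cyclically). a² = 68.89, b² = 53.29, c² = 56.25.
m_a = ½√(2·53.29 + 2·56.25 − 68.89) = ½√150.19 ≈ ½·12.2552 ≈ 6.1276
m_b = ½√(2·68.89 + 2·56.25 − 53.29) = ½√196.99 ≈ ½·14.0353 ≈ 7.01766
m_c = ½√(2·68.89 + 2·53.29 − 56.25) = ½√188.11 ≈ ½·13.7153 ≈ 6.85766

m_a = 6.128, m_b = 7.018, m_c = 6.858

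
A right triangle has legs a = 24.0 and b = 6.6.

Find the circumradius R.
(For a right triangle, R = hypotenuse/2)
Hypotenuse c = √(a² + b²) = √(576 + 43.56) = √619.56 ≈ 24.891
R = c/2 ≈ 24.891/2 ≈ 12.4455

R = 12.45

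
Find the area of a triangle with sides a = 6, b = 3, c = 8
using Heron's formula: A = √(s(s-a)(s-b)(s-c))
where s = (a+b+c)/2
s = (6 + 3 + 8)/2 = 17/2 = 8.5
s − a = 2.5, s − b = 5.5, s − c = 0.5
s(s−a)(s−b)(s−c) = 8.5·2.5·5.5·0.5 = 58.4375
Area = √58.4375 ≈ 7.64444

s = 8.5, Area = 7.644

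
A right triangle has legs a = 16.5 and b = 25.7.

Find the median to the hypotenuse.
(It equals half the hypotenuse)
Hypotenuse c = √(a² + b²) = √(272.25 + 660.49) = √932.74 ≈ 30.5408
Median to hypotenuse = c/2 ≈ 30.5408/2 ≈ 15.2704

Median = 15.27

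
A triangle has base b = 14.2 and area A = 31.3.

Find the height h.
A = ½·b·h  ⇒  h = 2A/b = 2·31.3/14.2 = 62.6/14.2 ≈ 4.40845

h = 4.408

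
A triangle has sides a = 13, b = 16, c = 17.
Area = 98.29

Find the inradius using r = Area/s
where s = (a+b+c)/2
s = (13 + 16 + 17)/2 = 46/2 = 23
r = Area/s = 98.29/23 ≈ 4.27348

r = 4.273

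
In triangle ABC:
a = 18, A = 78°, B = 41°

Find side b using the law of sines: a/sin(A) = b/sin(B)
a/sin(A) = b/sin(B)  ⇒  b = a·sin(B)/sin(A) = 18·sin(41°)/sin(78°)
sin(41°) ≈ 0.656059, sin(78°) ≈ 0.978148
b ≈ 18·0.656059/0.978148 ≈ 11.8091/0.978148 ≈ 12.0729

b = 12.07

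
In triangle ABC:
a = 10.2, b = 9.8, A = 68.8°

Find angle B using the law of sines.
a/sin(A) = b/sin(B)  ⇒  sin(B) = b·sin(A)/a = 9.8·sin(68.8°)/10.2
sin(68.8°) ≈ 0.932324
sin(B) ≈ 9.8·0.932324/10.2 ≈ 9.13677/10.2 ≈ 0.895762
B = arcsin(0.895762) ≈ 63.6065°
(Since b ≤ a we need B ≤ A, so the obtuse alternative 180° − 63.6065° ≈ 116.394° is rejected.)

B = 63.61°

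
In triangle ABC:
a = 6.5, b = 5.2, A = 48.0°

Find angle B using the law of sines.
a/sin(A) = b/sin(B)  ⇒  sin(B) = b·sin(A)/a = 5.2·sin(48.0°)/6.5
sin(48.0°) ≈ 0.743145
sin(B) ≈ 5.2·0.743145/6.5 ≈ 3.86435/6.5 ≈ 0.594516
B = arcsin(0.594516) ≈ 36.4781°
(Since b ≤ a we need B ≤ A, so the obtuse alternative 180° − 36.4781° ≈ 143.522° is rejected.)

B = 36.48°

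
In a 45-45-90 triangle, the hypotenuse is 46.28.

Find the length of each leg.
In a 45-45-90 triangle hypotenuse = leg·√2, so leg = hypotenuse/√2.
Leg = 46.28/√2 ≈ 46.28/1.41421 ≈ 32.7249

Each leg = 32.72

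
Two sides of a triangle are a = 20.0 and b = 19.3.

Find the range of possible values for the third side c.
Triangle inequality: |a − b| < c < a + b
|a − b| = |20.0 − 19.3| = 0.7
a + b = 20.0 + 19.3 = 39.3

0.7 < c < 39.3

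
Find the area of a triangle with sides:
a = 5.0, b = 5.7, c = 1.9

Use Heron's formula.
s = (5.0 + 5.7 + 1.9)/2 = 12.6/2 = 6.3
s − a = 1.3, s − b = 0.6, s − c = 4.4
s(s−a)(s−b)(s−c) = 6.3·1.3·0.6·4.4 ≈ 21.6216
Area = √21.6216 ≈ 4.6499

Area = 4.65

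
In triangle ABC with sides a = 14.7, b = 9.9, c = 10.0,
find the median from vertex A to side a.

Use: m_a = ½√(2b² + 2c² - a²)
m_a = ½√(2·9.9² + 2·10.0² − 14.7²) = ½√(2·98.01 + 2·100 − 216.09) = ½√(196.02 + 200 − 216.09) = ½√179.93
√179.93 ≈ 13.4138, so m_a ≈ 6.7069

m_a = 6.707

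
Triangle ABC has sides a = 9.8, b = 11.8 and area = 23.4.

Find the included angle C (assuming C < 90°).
Area = ½·a·b·sin(C)  ⇒  sin(C) = 2·Area/(a·b) = 2·23.4/(9.8·11.8) = 46.8/115.64 ≈ 0.404704
C = arcsin(0.404704) ≈ 23.8726° (taking the acute solution since C < 90°)

C = 23.87°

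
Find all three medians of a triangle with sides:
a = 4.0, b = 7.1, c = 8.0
Median formula: m_a = ½√(2b² + 2c² − a²) (and cyclically). a² = 16, b² = 50.41, c² = 64.
m_a = ½√(2·50.41 + 2·64 − 16) = ½√212.82 ≈ ½·14.5884 ≈ 7.29418
m_b = ½√(2·16 + 2·64 − 50.41) = ½√109.59 ≈ ½·10.4685 ≈ 5.23426
m_c = ½√(2·16 + 2·50.41 − 64) = ½√68.82 ≈ ½·8.29578 ≈ 4.14789

m_a = 7.294, m_b = 5.234, m_c = 4.148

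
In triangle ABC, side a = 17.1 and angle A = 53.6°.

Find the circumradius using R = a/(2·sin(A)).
R = a/(2·sin(A)) = 17.1/(2·sin(53.6°))
sin(53.6°) ≈ 0.804894
R ≈ 17.1/(2·0.804894) = 17.1/1.60979 ≈ 10.6225

R = 10.62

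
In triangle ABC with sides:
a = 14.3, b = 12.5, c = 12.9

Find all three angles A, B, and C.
Law of cosines for each angle (a² = 204.49, b² = 156.25, c² = 166.41):
cos(A) = (b² + c² − a²)/(2bc) = (156.25 + 166.41 − 204.49)/(2·12.5·12.9) = 118.17/322.5 ≈ 0.366419  ⇒  A ≈ 68.5051°
cos(B) = (a² + c² − b²)/(2ac) = (204.49 + 166.41 − 156.25)/(2·14.3·12.9) = 214.65/368.94 ≈ 0.581802  ⇒  B ≈ 54.4226°
cos(C) = (a² + b² − c²)/(2ab) = (204.49 + 156.25 − 166.41)/(2·14.3·12.5) = 194.33/357.5 ≈ 0.54358  ⇒  C ≈ 57.0723°
Check: A + B + C ≈ 180°

A = 68.51°, B = 54.42°, C = 57.07°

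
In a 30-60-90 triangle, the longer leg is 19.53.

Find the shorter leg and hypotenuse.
In a 30-60-90 triangle the sides are in ratio 1 : √3 : 2, so short leg = long leg/√3 and hypotenuse = 2·(short leg).
Short leg = 19.53/√3 ≈ 19.53/1.73205 ≈ 11.2757
Hypotenuse = 2·11.2757 ≈ 22.5513

Short leg = 11.28, Hypotenuse = 22.55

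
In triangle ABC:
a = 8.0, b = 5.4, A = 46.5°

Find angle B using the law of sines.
a/sin(A) = b/sin(B)  ⇒  sin(B) = b·sin(A)/a = 5.4·sin(46.5°)/8.0
sin(46.5°) ≈ 0.725374
sin(B) ≈ 5.4·0.725374/8.0 ≈ 3.91702/8.0 ≈ 0.489628
B = arcsin(0.489628) ≈ 29.3161°
(Since b ≤ a we need B ≤ A, so the obtuse alternative 180° − 29.3161° ≈ 150.684° is rejected.)

B = 29.32°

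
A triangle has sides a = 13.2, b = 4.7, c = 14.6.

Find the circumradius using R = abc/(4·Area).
First find the area with Heron's formula.
s = (13.2 + 4.7 + 14.6)/2 = 16.25
Area = √(s(s−a)(s−b)(s−c)) = √(16.25·3.05·11.55·1.65) ≈ √944.537 ≈ 30.7333
abc = 13.2·4.7·14.6 = 905.784
R = abc/(4·Area) ≈ 905.784/(4·30.7333) = 905.784/122.933 ≈ 7.36809

R = 7.368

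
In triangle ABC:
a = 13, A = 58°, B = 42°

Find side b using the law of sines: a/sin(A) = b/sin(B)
a/sin(A) = b/sin(B)  ⇒  b = a·sin(B)/sin(A) = 13·sin(42°)/sin(58°)
sin(42°) ≈ 0.669131, sin(58°) ≈ 0.848048
b ≈ 13·0.669131/0.848048 ≈ 8.6987/0.848048 ≈ 10.2573

b = 10.26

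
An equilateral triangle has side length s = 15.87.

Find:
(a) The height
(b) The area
(a) The height splits the triangle into two 30-60-90 halves: h = s·√3/2 = 15.87·1.73205/2 ≈ 27.4876/2 ≈ 13.7438
(b) Area = (√3/4)·s² = (√3/4)·15.87² = (√3/4)·251.8569 ≈ 0.433013·251.8569 ≈ 109.057

Height = 13.74, Area = 109.1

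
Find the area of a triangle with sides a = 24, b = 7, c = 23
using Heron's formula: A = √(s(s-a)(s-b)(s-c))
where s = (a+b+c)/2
s = (24 + 7 + 23)/2 = 54/2 = 27
s − a = 3, s − b = 20, s − c = 4
s(s−a)(s−b)(s−c) = 27·3·20·4 = 6480
Area = √6480 ≈ 80.4984

s = 27.0, Area = 80.5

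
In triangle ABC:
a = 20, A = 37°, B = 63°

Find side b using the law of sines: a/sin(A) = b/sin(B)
a/sin(A) = b/sin(B)  ⇒  b = a·sin(B)/sin(A) = 20·sin(63°)/sin(37°)
sin(63°) ≈ 0.891007, sin(37°) ≈ 0.601815
b ≈ 20·0.891007/0.601815 ≈ 17.8201/0.601815 ≈ 29.6106

b = 29.61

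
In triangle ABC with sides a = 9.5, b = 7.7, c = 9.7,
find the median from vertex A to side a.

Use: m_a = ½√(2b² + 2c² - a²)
m_a = ½√(2·7.7² + 2·9.7² − 9.5²) = ½√(2·59.29 + 2·94.09 − 90.25) = ½√(118.58 + 188.18 − 90.25) = ½√216.51
√216.51 ≈ 14.7143, so m_a ≈ 7.35714

m_a = 7.357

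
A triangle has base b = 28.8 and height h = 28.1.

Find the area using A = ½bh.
A = ½·b·h = ½·28.8·28.1 = ½·809.28 = 404.64

Area = 404.64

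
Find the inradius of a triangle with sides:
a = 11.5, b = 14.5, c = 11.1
r = Area/s where s is the semi-perimeter.
s = (11.5 + 14.5 + 11.1)/2 = 37.1/2 = 18.55
Area = √(s(s−a)(s−b)(s−c)) = √(18.55·7.05·4.05·7.45) ≈ √3945.88 ≈ 62.8163
r ≈ 62.8163/18.55 ≈ 3.38632

r = 3.386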